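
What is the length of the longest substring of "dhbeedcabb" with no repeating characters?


Input: "dhbeedcabb"
Sliding window (track last position of each char):
  Position 0 ('d'): window [0,0] length 1 -- new best
  Position 1 ('h'): window [0,1] length 2 -- new best
  Position 2 ('b'): window [0,2] length 3 -- new best
  Position 3 ('e'): window [0,3] length 4 -- new best
  Position 4 ('e'): repeat (last at 3), move window start to 4
  Position 4 ('e'): window [4,4] length 1
  Position 5 ('d'): window [4,5] length 2
  Position 6 ('c'): window [4,6] length 3
  Position 7 ('a'): window [4,7] length 4
  Position 8 ('b'): window [4,8] length 5 -- new best
  Position 9 ('b'): repeat (last at 8), move window start to 9
  Position 9 ('b'): window [9,9] length 1
Longest substring with no repeats: "edcab" with length 5

5


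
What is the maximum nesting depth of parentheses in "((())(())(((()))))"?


Input: "((())(())(((()))))"
Tracking depth:
  Position 0 '(': depth becomes 1
  Position 1 '(': depth becomes 2
  Position 2 '(': depth becomes 3
  Position 3 ')': depth becomes 2
  Position 4 ')': depth becomes 1
  Position 5 '(': depth becomes 2
  Position 6 '(': depth becomes 3
  Position 7 ')': depth becomes 2
  Position 8 ')': depth becomes 1
  Position 9 '(': depth becomes 2
  Position 10 '(': depth becomes 3
  Position 11 '(': depth becomes 4
  Position 12 '(': depth becomes 5
  Position 13 ')': depth becomes 4
  Position 14 ')': depth becomes 3
  Position 15 ')': depth becomes 2
  Position 16 ')': depth becomes 1
  Position 17 ')': depth becomes 0
Maximum depth reached: 5

5


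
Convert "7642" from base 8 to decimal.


Input: "7642" in base 8
Positional expansion:
  Digit '7' (value 7) x 8^3 = 3584
  Digit '6' (value 6) x 8^2 = 384
  Digit '4' (value 4) x 8^1 = 32
  Digit '2' (value 2) x 8^0 = 2
Sum = 4002

4002


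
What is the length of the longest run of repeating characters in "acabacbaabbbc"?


Input: "acabacbaabbbc"
Scanning for longest run:
  Position 1 ('c'): new char, reset run to 1
  Position 2 ('a'): new char, reset run to 1
  Position 3 ('b'): new char, reset run to 1
  Position 4 ('a'): new char, reset run to 1
  Position 5 ('c'): new char, reset run to 1
  Position 6 ('b'): new char, reset run to 1
  Position 7 ('a'): new char, reset run to 1
  Position 8 ('a'): continues run of 'a', length=2
  Position 9 ('b'): new char, reset run to 1
  Position 10 ('b'): continues run of 'b', length=2
  Position 11 ('b'): continues run of 'b', length=3
  Position 12 ('c'): new char, reset run to 1
Longest run: 'b' with length 3

3


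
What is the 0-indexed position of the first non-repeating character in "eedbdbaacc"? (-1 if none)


Input: eedbdbaacc
Character frequencies:
  'a': 2
  'b': 2
  'c': 2
  'd': 2
  'e': 2
Scanning left to right for freq == 1:
  Position 0 ('e'): freq=2, skip
  Position 1 ('e'): freq=2, skip
  Position 2 ('d'): freq=2, skip
  Position 3 ('b'): freq=2, skip
  Position 4 ('d'): freq=2, skip
  Position 5 ('b'): freq=2, skip
  Position 6 ('a'): freq=2, skip
  Position 7 ('a'): freq=2, skip
  Position 8 ('c'): freq=2, skip
  Position 9 ('c'): freq=2, skip
  No unique character found => answer = -1

-1


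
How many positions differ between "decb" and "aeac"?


Comparing "decb" and "aeac" position by position:
  Position 0: 'd' vs 'a' => DIFFER
  Position 1: 'e' vs 'e' => same
  Position 2: 'c' vs 'a' => DIFFER
  Position 3: 'b' vs 'c' => DIFFER
Positions that differ: 3

3


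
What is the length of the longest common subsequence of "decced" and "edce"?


LCS of "decced" and "edce"
DP table:
           e    d    c    e
      0    0    0    0    0
  d   0    0    1    1    1
  e   0    1    1    1    2
  c   0    1    1    2    2
  c   0    1    1    2    2
  e   0    1    1    2    3
  d   0    1    2    2    3
LCS length = dp[6][4] = 3

3


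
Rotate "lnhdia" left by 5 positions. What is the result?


Input: "lnhdia", rotate left by 5
First 5 characters: "lnhdi"
Remaining characters: "a"
Concatenate remaining + first: "a" + "lnhdi" = "alnhdi"

alnhdi


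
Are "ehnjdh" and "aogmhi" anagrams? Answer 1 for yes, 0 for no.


Strings: "ehnjdh", "aogmhi"
Sorted first:  dehhjn
Sorted second: aghimo
Differ at position 0: 'd' vs 'a' => not anagrams

0


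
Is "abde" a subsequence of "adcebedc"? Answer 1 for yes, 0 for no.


Check if "abde" is a subsequence of "adcebedc"
Greedy scan:
  Position 0 ('a'): matches sub[0] = 'a'
  Position 1 ('d'): no match needed
  Position 2 ('c'): no match needed
  Position 3 ('e'): no match needed
  Position 4 ('b'): matches sub[1] = 'b'
  Position 5 ('e'): no match needed
  Position 6 ('d'): matches sub[2] = 'd'
  Position 7 ('c'): no match needed
Only matched 3/4 characters => not a subsequence

0


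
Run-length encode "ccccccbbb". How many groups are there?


Input: ccccccbbb
Scanning for consecutive runs:
  Group 1: 'c' x 6 (positions 0-5)
  Group 2: 'b' x 3 (positions 6-8)
Total groups: 2

2


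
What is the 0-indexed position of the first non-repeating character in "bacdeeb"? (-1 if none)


Input: bacdeeb
Character frequencies:
  'a': 1
  'b': 2
  'c': 1
  'd': 1
  'e': 2
Scanning left to right for freq == 1:
  Position 0 ('b'): freq=2, skip
  Position 1 ('a'): unique! => answer = 1

1


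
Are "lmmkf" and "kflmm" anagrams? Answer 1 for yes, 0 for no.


Strings: "lmmkf", "kflmm"
Sorted first:  fklmm
Sorted second: fklmm
Sorted forms match => anagrams

1


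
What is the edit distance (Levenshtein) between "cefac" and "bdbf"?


Computing edit distance: "cefac" -> "bdbf"
DP table:
           b    d    b    f
      0    1    2    3    4
  c   1    1    2    3    4
  e   2    2    2    3    4
  f   3    3    3    3    3
  a   4    4    4    4    4
  c   5    5    5    5    5
Edit distance = dp[5][4] = 5

5


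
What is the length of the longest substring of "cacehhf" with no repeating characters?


Input: "cacehhf"
Sliding window (track last position of each char):
  Position 0 ('c'): window [0,0] length 1 -- new best
  Position 1 ('a'): window [0,1] length 2 -- new best
  Position 2 ('c'): repeat (last at 0), move window start to 1
  Position 2 ('c'): window [1,2] length 2
  Position 3 ('e'): window [1,3] length 3 -- new best
  Position 4 ('h'): window [1,4] length 4 -- new best
  Position 5 ('h'): repeat (last at 4), move window start to 5
  Position 5 ('h'): window [5,5] length 1
  Position 6 ('f'): window [5,6] length 2
Longest substring with no repeats: "aceh" with length 4

4


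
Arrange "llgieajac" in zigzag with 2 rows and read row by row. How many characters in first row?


Zigzag "llgieajac" into 2 rows:
Placing characters:
  'l' => row 0
  'l' => row 1
  'g' => row 0
  'i' => row 1
  'e' => row 0
  'a' => row 1
  'j' => row 0
  'a' => row 1
  'c' => row 0
Rows:
  Row 0: "lgejc"
  Row 1: "liaa"
First row length: 5

5


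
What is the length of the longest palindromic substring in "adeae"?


Input: "adeae"
Checking substrings for palindromes:
  [2:5] "eae" (len 3) => palindrome
Longest palindromic substring: "eae" with length 3

3


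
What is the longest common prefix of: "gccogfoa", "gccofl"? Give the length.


Words: gccogfoa, gccofl
  Position 0: all 'g' => match
  Position 1: all 'c' => match
  Position 2: all 'c' => match
  Position 3: all 'o' => match
  Position 4: ('g', 'f') => mismatch, stop
LCP = "gcco" (length 4)

4


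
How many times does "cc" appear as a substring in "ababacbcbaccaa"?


Searching for "cc" in "ababacbcbaccaa"
Scanning each position:
  Position 0: "ab" => no
  Position 1: "ba" => no
  Position 2: "ab" => no
  Position 3: "ba" => no
  Position 4: "ac" => no
  Position 5: "cb" => no
  Position 6: "bc" => no
  Position 7: "cb" => no
  Position 8: "ba" => no
  Position 9: "ac" => no
  Position 10: "cc" => MATCH
  Position 11: "ca" => no
  Position 12: "aa" => no
Total occurrences: 1

1


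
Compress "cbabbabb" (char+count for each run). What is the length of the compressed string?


Input: cbabbabb
Runs:
  'c' x 1 => "c1"
  'b' x 1 => "b1"
  'a' x 1 => "a1"
  'b' x 2 => "b2"
  'a' x 1 => "a1"
  'b' x 2 => "b2"
Compressed: "c1b1a1b2a1b2"
Compressed length: 12

12


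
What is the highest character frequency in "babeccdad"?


Input: babeccdad
Character counts:
  'a': 2
  'b': 2
  'c': 2
  'd': 2
  'e': 1
Maximum frequency: 2

2


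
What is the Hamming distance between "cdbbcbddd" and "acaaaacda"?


Comparing "cdbbcbddd" and "acaaaacda" position by position:
  Position 0: 'c' vs 'a' => differ
  Position 1: 'd' vs 'c' => differ
  Position 2: 'b' vs 'a' => differ
  Position 3: 'b' vs 'a' => differ
  Position 4: 'c' vs 'a' => differ
  Position 5: 'b' vs 'a' => differ
  Position 6: 'd' vs 'c' => differ
  Position 7: 'd' vs 'd' => same
  Position 8: 'd' vs 'a' => differ
Total differences (Hamming distance): 8

8


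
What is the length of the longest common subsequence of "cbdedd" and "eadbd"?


LCS of "cbdedd" and "eadbd"
DP table:
           e    a    d    b    d
      0    0    0    0    0    0
  c   0    0    0    0    0    0
  b   0    0    0    0    1    1
  d   0    0    0    1    1    2
  e   0    1    1    1    1    2
  d   0    1    1    2    2    2
  d   0    1    1    2    2    3
LCS length = dp[6][5] = 3

3


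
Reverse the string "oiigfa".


Input: oiigfa
Reading characters right to left:
  Position 5: 'a'
  Position 4: 'f'
  Position 3: 'g'
  Position 2: 'i'
  Position 1: 'i'
  Position 0: 'o'
Reversed: afgiio

afgiio


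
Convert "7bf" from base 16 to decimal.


Input: "7bf" in base 16
Positional expansion:
  Digit '7' (value 7) x 16^2 = 1792
  Digit 'b' (value 11) x 16^1 = 176
  Digit 'f' (value 15) x 16^0 = 15
Sum = 1983

1983


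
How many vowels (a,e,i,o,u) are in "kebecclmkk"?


Input: kebecclmkk
Checking each character:
  'k' at position 0: consonant
  'e' at position 1: vowel (running total: 1)
  'b' at position 2: consonant
  'e' at position 3: vowel (running total: 2)
  'c' at position 4: consonant
  'c' at position 5: consonant
  'l' at position 6: consonant
  'm' at position 7: consonant
  'k' at position 8: consonant
  'k' at position 9: consonant
Total vowels: 2

2


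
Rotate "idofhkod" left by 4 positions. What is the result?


Input: "idofhkod", rotate left by 4
First 4 characters: "idof"
Remaining characters: "hkod"
Concatenate remaining + first: "hkod" + "idof" = "hkodidof"

hkodidof


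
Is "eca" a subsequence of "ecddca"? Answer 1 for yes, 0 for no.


Check if "eca" is a subsequence of "ecddca"
Greedy scan:
  Position 0 ('e'): matches sub[0] = 'e'
  Position 1 ('c'): matches sub[1] = 'c'
  Position 2 ('d'): no match needed
  Position 3 ('d'): no match needed
  Position 4 ('c'): no match needed
  Position 5 ('a'): matches sub[2] = 'a'
All 3 characters matched => is a subsequence

1


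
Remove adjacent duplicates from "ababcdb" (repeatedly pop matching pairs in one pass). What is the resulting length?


Input: ababcdb
Stack-based adjacent duplicate removal:
  Read 'a': push. Stack: a
  Read 'b': push. Stack: ab
  Read 'a': push. Stack: aba
  Read 'b': push. Stack: abab
  Read 'c': push. Stack: ababc
  Read 'd': push. Stack: ababcd
  Read 'b': push. Stack: ababcdb
Final stack: "ababcdb" (length 7)

7


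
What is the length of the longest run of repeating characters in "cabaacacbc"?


Input: "cabaacacbc"
Scanning for longest run:
  Position 1 ('a'): new char, reset run to 1
  Position 2 ('b'): new char, reset run to 1
  Position 3 ('a'): new char, reset run to 1
  Position 4 ('a'): continues run of 'a', length=2
  Position 5 ('c'): new char, reset run to 1
  Position 6 ('a'): new char, reset run to 1
  Position 7 ('c'): new char, reset run to 1
  Position 8 ('b'): new char, reset run to 1
  Position 9 ('c'): new char, reset run to 1
Longest run: 'a' with length 2

2


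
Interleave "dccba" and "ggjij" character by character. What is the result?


Interleaving "dccba" and "ggjij":
  Position 0: 'd' from first, 'g' from second => "dg"
  Position 1: 'c' from first, 'g' from second => "cg"
  Position 2: 'c' from first, 'j' from second => "cj"
  Position 3: 'b' from first, 'i' from second => "bi"
  Position 4: 'a' from first, 'j' from second => "aj"
Result: dgcgcjbiaj

dgcgcjbiaj


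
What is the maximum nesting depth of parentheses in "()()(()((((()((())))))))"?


Input: "()()(()((((()((())))))))"
Tracking depth:
  Position 0 '(': depth becomes 1
  Position 1 ')': depth becomes 0
  Position 2 '(': depth becomes 1
  Position 3 ')': depth becomes 0
  Position 4 '(': depth becomes 1
  Position 5 '(': depth becomes 2
  Position 6 ')': depth becomes 1
  Position 7 '(': depth becomes 2
  Position 8 '(': depth becomes 3
  Position 9 '(': depth becomes 4
  Position 10 '(': depth becomes 5
  Position 11 '(': depth becomes 6
  Position 12 ')': depth becomes 5
  Position 13 '(': depth becomes 6
  Position 14 '(': depth becomes 7
  Position 15 '(': depth becomes 8
  Position 16 ')': depth becomes 7
  Position 17 ')': depth becomes 6
  Position 18 ')': depth becomes 5
  Position 19 ')': depth becomes 4
  Position 20 ')': depth becomes 3
  Position 21 ')': depth becomes 2
  Position 22 ')': depth becomes 1
  Position 23 ')': depth becomes 0
Maximum depth reached: 8

8


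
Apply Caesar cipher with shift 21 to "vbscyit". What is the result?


Caesar cipher: shift "vbscyit" by 21
  'v' (pos 21) + 21 = pos 16 = 'q'
  'b' (pos 1) + 21 = pos 22 = 'w'
  's' (pos 18) + 21 = pos 13 = 'n'
  'c' (pos 2) + 21 = pos 23 = 'x'
  'y' (pos 24) + 21 = pos 19 = 't'
  'i' (pos 8) + 21 = pos 3 = 'd'
  't' (pos 19) + 21 = pos 14 = 'o'
Result: qwnxtdo

qwnxtdo


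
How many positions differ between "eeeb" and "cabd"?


Comparing "eeeb" and "cabd" position by position:
  Position 0: 'e' vs 'c' => DIFFER
  Position 1: 'e' vs 'a' => DIFFER
  Position 2: 'e' vs 'b' => DIFFER
  Position 3: 'b' vs 'd' => DIFFER
Positions that differ: 4

4


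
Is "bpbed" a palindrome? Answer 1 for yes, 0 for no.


Input: bpbed
Reversed: debpb
  Compare pos 0 ('b') with pos 4 ('d'): MISMATCH
  Compare pos 1 ('p') with pos 3 ('e'): MISMATCH
Result: not a palindrome

0


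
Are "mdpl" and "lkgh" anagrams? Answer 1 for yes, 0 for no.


Strings: "mdpl", "lkgh"
Sorted first:  dlmp
Sorted second: ghkl
Differ at position 0: 'd' vs 'g' => not anagrams

0


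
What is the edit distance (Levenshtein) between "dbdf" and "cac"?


Computing edit distance: "dbdf" -> "cac"
DP table:
           c    a    c
      0    1    2    3
  d   1    1    2    3
  b   2    2    2    3
  d   3    3    3    3
  f   4    4    4    4
Edit distance = dp[4][3] = 4

4


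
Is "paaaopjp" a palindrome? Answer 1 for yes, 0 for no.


Input: paaaopjp
Reversed: pjpoaaap
  Compare pos 0 ('p') with pos 7 ('p'): match
  Compare pos 1 ('a') with pos 6 ('j'): MISMATCH
  Compare pos 2 ('a') with pos 5 ('p'): MISMATCH
  Compare pos 3 ('a') with pos 4 ('o'): MISMATCH
Result: not a palindrome

0


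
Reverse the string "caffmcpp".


Input: caffmcpp
Reading characters right to left:
  Position 7: 'p'
  Position 6: 'p'
  Position 5: 'c'
  Position 4: 'm'
  Position 3: 'f'
  Position 2: 'f'
  Position 1: 'a'
  Position 0: 'c'
Reversed: ppcmffac

ppcmffac


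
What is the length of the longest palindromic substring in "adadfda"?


Input: "adadfda"
Checking substrings for palindromes:
  [2:7] "adfda" (len 5) => palindrome
  [0:3] "ada" (len 3) => palindrome
  [1:4] "dad" (len 3) => palindrome
  [3:6] "dfd" (len 3) => palindrome
Longest palindromic substring: "adfda" with length 5

5


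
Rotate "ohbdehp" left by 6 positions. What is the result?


Input: "ohbdehp", rotate left by 6
First 6 characters: "ohbdeh"
Remaining characters: "p"
Concatenate remaining + first: "p" + "ohbdeh" = "pohbdeh"

pohbdeh


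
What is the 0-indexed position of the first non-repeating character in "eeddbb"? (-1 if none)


Input: eeddbb
Character frequencies:
  'b': 2
  'd': 2
  'e': 2
Scanning left to right for freq == 1:
  Position 0 ('e'): freq=2, skip
  Position 1 ('e'): freq=2, skip
  Position 2 ('d'): freq=2, skip
  Position 3 ('d'): freq=2, skip
  Position 4 ('b'): freq=2, skip
  Position 5 ('b'): freq=2, skip
  No unique character found => answer = -1

-1


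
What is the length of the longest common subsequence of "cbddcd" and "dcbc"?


LCS of "cbddcd" and "dcbc"
DP table:
           d    c    b    c
      0    0    0    0    0
  c   0    0    1    1    1
  b   0    0    1    2    2
  d   0    1    1    2    2
  d   0    1    1    2    2
  c   0    1    2    2    3
  d   0    1    2    2    3
LCS length = dp[6][4] = 3

3


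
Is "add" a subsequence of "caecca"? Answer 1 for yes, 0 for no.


Check if "add" is a subsequence of "caecca"
Greedy scan:
  Position 0 ('c'): no match needed
  Position 1 ('a'): matches sub[0] = 'a'
  Position 2 ('e'): no match needed
  Position 3 ('c'): no match needed
  Position 4 ('c'): no match needed
  Position 5 ('a'): no match needed
Only matched 1/3 characters => not a subsequence

0


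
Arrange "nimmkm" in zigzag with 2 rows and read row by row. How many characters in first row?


Zigzag "nimmkm" into 2 rows:
Placing characters:
  'n' => row 0
  'i' => row 1
  'm' => row 0
  'm' => row 1
  'k' => row 0
  'm' => row 1
Rows:
  Row 0: "nmk"
  Row 1: "imm"
First row length: 3

3


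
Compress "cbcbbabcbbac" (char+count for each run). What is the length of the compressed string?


Input: cbcbbabcbbac
Runs:
  'c' x 1 => "c1"
  'b' x 1 => "b1"
  'c' x 1 => "c1"
  'b' x 2 => "b2"
  'a' x 1 => "a1"
  'b' x 1 => "b1"
  'c' x 1 => "c1"
  'b' x 2 => "b2"
  'a' x 1 => "a1"
  'c' x 1 => "c1"
Compressed: "c1b1c1b2a1b1c1b2a1c1"
Compressed length: 20

20


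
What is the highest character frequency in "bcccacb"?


Input: bcccacb
Character counts:
  'a': 1
  'b': 2
  'c': 4
Maximum frequency: 4

4


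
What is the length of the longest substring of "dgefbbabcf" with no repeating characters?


Input: "dgefbbabcf"
Sliding window (track last position of each char):
  Position 0 ('d'): window [0,0] length 1 -- new best
  Position 1 ('g'): window [0,1] length 2 -- new best
  Position 2 ('e'): window [0,2] length 3 -- new best
  Position 3 ('f'): window [0,3] length 4 -- new best
  Position 4 ('b'): window [0,4] length 5 -- new best
  Position 5 ('b'): repeat (last at 4), move window start to 5
  Position 5 ('b'): window [5,5] length 1
  Position 6 ('a'): window [5,6] length 2
  Position 7 ('b'): repeat (last at 5), move window start to 6
  Position 7 ('b'): window [6,7] length 2
  Position 8 ('c'): window [6,8] length 3
  Position 9 ('f'): window [6,9] length 4
Longest substring with no repeats: "dgefb" with length 5

5


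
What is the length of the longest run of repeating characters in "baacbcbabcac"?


Input: "baacbcbabcac"
Scanning for longest run:
  Position 1 ('a'): new char, reset run to 1
  Position 2 ('a'): continues run of 'a', length=2
  Position 3 ('c'): new char, reset run to 1
  Position 4 ('b'): new char, reset run to 1
  Position 5 ('c'): new char, reset run to 1
  Position 6 ('b'): new char, reset run to 1
  Position 7 ('a'): new char, reset run to 1
  Position 8 ('b'): new char, reset run to 1
  Position 9 ('c'): new char, reset run to 1
  Position 10 ('a'): new char, reset run to 1
  Position 11 ('c'): new char, reset run to 1
Longest run: 'a' with length 2

2


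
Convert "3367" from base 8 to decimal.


Input: "3367" in base 8
Positional expansion:
  Digit '3' (value 3) x 8^3 = 1536
  Digit '3' (value 3) x 8^2 = 192
  Digit '6' (value 6) x 8^1 = 48
  Digit '7' (value 7) x 8^0 = 7
Sum = 1783

1783


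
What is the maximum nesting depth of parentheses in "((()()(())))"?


Input: "((()()(())))"
Tracking depth:
  Position 0 '(': depth becomes 1
  Position 1 '(': depth becomes 2
  Position 2 '(': depth becomes 3
  Position 3 ')': depth becomes 2
  Position 4 '(': depth becomes 3
  Position 5 ')': depth becomes 2
  Position 6 '(': depth becomes 3
  Position 7 '(': depth becomes 4
  Position 8 ')': depth becomes 3
  Position 9 ')': depth becomes 2
  Position 10 ')': depth becomes 1
  Position 11 ')': depth becomes 0
Maximum depth reached: 4

4


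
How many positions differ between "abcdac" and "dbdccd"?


Comparing "abcdac" and "dbdccd" position by position:
  Position 0: 'a' vs 'd' => DIFFER
  Position 1: 'b' vs 'b' => same
  Position 2: 'c' vs 'd' => DIFFER
  Position 3: 'd' vs 'c' => DIFFER
  Position 4: 'a' vs 'c' => DIFFER
  Position 5: 'c' vs 'd' => DIFFER
Positions that differ: 5

5


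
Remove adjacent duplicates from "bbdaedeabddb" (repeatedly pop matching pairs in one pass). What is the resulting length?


Input: bbdaedeabddb
Stack-based adjacent duplicate removal:
  Read 'b': push. Stack: b
  Read 'b': matches stack top 'b' => pop. Stack: (empty)
  Read 'd': push. Stack: d
  Read 'a': push. Stack: da
  Read 'e': push. Stack: dae
  Read 'd': push. Stack: daed
  Read 'e': push. Stack: daede
  Read 'a': push. Stack: daedea
  Read 'b': push. Stack: daedeab
  Read 'd': push. Stack: daedeabd
  Read 'd': matches stack top 'd' => pop. Stack: daedeab
  Read 'b': matches stack top 'b' => pop. Stack: daedea
Final stack: "daedea" (length 6)

6


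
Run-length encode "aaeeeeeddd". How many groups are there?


Input: aaeeeeeddd
Scanning for consecutive runs:
  Group 1: 'a' x 2 (positions 0-1)
  Group 2: 'e' x 5 (positions 2-6)
  Group 3: 'd' x 3 (positions 7-9)
Total groups: 3

3


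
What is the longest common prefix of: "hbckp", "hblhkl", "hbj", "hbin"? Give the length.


Words: hbckp, hblhkl, hbj, hbin
  Position 0: all 'h' => match
  Position 1: all 'b' => match
  Position 2: ('c', 'l', 'j', 'i') => mismatch, stop
LCP = "hb" (length 2)

2


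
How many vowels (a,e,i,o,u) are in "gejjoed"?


Input: gejjoed
Checking each character:
  'g' at position 0: consonant
  'e' at position 1: vowel (running total: 1)
  'j' at position 2: consonant
  'j' at position 3: consonant
  'o' at position 4: vowel (running total: 2)
  'e' at position 5: vowel (running total: 3)
  'd' at position 6: consonant
Total vowels: 3

3


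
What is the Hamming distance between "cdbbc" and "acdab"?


Comparing "cdbbc" and "acdab" position by position:
  Position 0: 'c' vs 'a' => differ
  Position 1: 'd' vs 'c' => differ
  Position 2: 'b' vs 'd' => differ
  Position 3: 'b' vs 'a' => differ
  Position 4: 'c' vs 'b' => differ
Total differences (Hamming distance): 5

5


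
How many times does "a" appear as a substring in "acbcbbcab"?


Searching for "a" in "acbcbbcab"
Scanning each position:
  Position 0: "a" => MATCH
  Position 1: "c" => no
  Position 2: "b" => no
  Position 3: "c" => no
  Position 4: "b" => no
  Position 5: "b" => no
  Position 6: "c" => no
  Position 7: "a" => MATCH
  Position 8: "b" => no
Total occurrences: 2

2


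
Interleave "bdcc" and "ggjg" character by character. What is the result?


Interleaving "bdcc" and "ggjg":
  Position 0: 'b' from first, 'g' from second => "bg"
  Position 1: 'd' from first, 'g' from second => "dg"
  Position 2: 'c' from first, 'j' from second => "cj"
  Position 3: 'c' from first, 'g' from second => "cg"
Result: bgdgcjcg

bgdgcjcg


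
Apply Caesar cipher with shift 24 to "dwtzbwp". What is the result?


Caesar cipher: shift "dwtzbwp" by 24
  'd' (pos 3) + 24 = pos 1 = 'b'
  'w' (pos 22) + 24 = pos 20 = 'u'
  't' (pos 19) + 24 = pos 17 = 'r'
  'z' (pos 25) + 24 = pos 23 = 'x'
  'b' (pos 1) + 24 = pos 25 = 'z'
  'w' (pos 22) + 24 = pos 20 = 'u'
  'p' (pos 15) + 24 = pos 13 = 'n'
Result: burxzun

burxzun


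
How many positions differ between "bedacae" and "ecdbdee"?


Comparing "bedacae" and "ecdbdee" position by position:
  Position 0: 'b' vs 'e' => DIFFER
  Position 1: 'e' vs 'c' => DIFFER
  Position 2: 'd' vs 'd' => same
  Position 3: 'a' vs 'b' => DIFFER
  Position 4: 'c' vs 'd' => DIFFER
  Position 5: 'a' vs 'e' => DIFFER
  Position 6: 'e' vs 'e' => same
Positions that differ: 5

5


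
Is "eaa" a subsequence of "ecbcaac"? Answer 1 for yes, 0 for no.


Check if "eaa" is a subsequence of "ecbcaac"
Greedy scan:
  Position 0 ('e'): matches sub[0] = 'e'
  Position 1 ('c'): no match needed
  Position 2 ('b'): no match needed
  Position 3 ('c'): no match needed
  Position 4 ('a'): matches sub[1] = 'a'
  Position 5 ('a'): matches sub[2] = 'a'
  Position 6 ('c'): no match needed
All 3 characters matched => is a subsequence

1


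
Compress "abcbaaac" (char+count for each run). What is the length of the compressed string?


Input: abcbaaac
Runs:
  'a' x 1 => "a1"
  'b' x 1 => "b1"
  'c' x 1 => "c1"
  'b' x 1 => "b1"
  'a' x 3 => "a3"
  'c' x 1 => "c1"
Compressed: "a1b1c1b1a3c1"
Compressed length: 12

12


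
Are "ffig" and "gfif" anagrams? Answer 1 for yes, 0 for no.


Strings: "ffig", "gfif"
Sorted first:  ffgi
Sorted second: ffgi
Sorted forms match => anagrams

1


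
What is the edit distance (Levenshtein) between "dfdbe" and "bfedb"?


Computing edit distance: "dfdbe" -> "bfedb"
DP table:
           b    f    e    d    b
      0    1    2    3    4    5
  d   1    1    2    3    3    4
  f   2    2    1    2    3    4
  d   3    3    2    2    2    3
  b   4    3    3    3    3    2
  e   5    4    4    3    4    3
Edit distance = dp[5][5] = 3

3


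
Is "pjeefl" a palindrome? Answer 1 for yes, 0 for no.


Input: pjeefl
Reversed: lfeejp
  Compare pos 0 ('p') with pos 5 ('l'): MISMATCH
  Compare pos 1 ('j') with pos 4 ('f'): MISMATCH
  Compare pos 2 ('e') with pos 3 ('e'): match
Result: not a palindrome

0


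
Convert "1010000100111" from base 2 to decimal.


Input: "1010000100111" in base 2
Positional expansion:
  Digit '1' (value 1) x 2^12 = 4096
  Digit '0' (value 0) x 2^11 = 0
  Digit '1' (value 1) x 2^10 = 1024
  Digit '0' (value 0) x 2^9 = 0
  Digit '0' (value 0) x 2^8 = 0
  Digit '0' (value 0) x 2^7 = 0
  Digit '0' (value 0) x 2^6 = 0
  Digit '1' (value 1) x 2^5 = 32
  Digit '0' (value 0) x 2^4 = 0
  Digit '0' (value 0) x 2^3 = 0
  Digit '1' (value 1) x 2^2 = 4
  Digit '1' (value 1) x 2^1 = 2
  Digit '1' (value 1) x 2^0 = 1
Sum = 5159

5159


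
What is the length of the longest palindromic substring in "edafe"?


Input: "edafe"
Checking substrings for palindromes:
  No multi-char palindromic substrings found
Longest palindromic substring: "e" with length 1

1


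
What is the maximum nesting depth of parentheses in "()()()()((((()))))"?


Input: "()()()()((((()))))"
Tracking depth:
  Position 0 '(': depth becomes 1
  Position 1 ')': depth becomes 0
  Position 2 '(': depth becomes 1
  Position 3 ')': depth becomes 0
  Position 4 '(': depth becomes 1
  Position 5 ')': depth becomes 0
  Position 6 '(': depth becomes 1
  Position 7 ')': depth becomes 0
  Position 8 '(': depth becomes 1
  Position 9 '(': depth becomes 2
  Position 10 '(': depth becomes 3
  Position 11 '(': depth becomes 4
  Position 12 '(': depth becomes 5
  Position 13 ')': depth becomes 4
  Position 14 ')': depth becomes 3
  Position 15 ')': depth becomes 2
  Position 16 ')': depth becomes 1
  Position 17 ')': depth becomes 0
Maximum depth reached: 5

5


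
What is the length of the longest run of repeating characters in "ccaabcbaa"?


Input: "ccaabcbaa"
Scanning for longest run:
  Position 1 ('c'): continues run of 'c', length=2
  Position 2 ('a'): new char, reset run to 1
  Position 3 ('a'): continues run of 'a', length=2
  Position 4 ('b'): new char, reset run to 1
  Position 5 ('c'): new char, reset run to 1
  Position 6 ('b'): new char, reset run to 1
  Position 7 ('a'): new char, reset run to 1
  Position 8 ('a'): continues run of 'a', length=2
Longest run: 'c' with length 2

2


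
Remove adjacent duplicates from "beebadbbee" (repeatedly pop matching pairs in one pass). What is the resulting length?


Input: beebadbbee
Stack-based adjacent duplicate removal:
  Read 'b': push. Stack: b
  Read 'e': push. Stack: be
  Read 'e': matches stack top 'e' => pop. Stack: b
  Read 'b': matches stack top 'b' => pop. Stack: (empty)
  Read 'a': push. Stack: a
  Read 'd': push. Stack: ad
  Read 'b': push. Stack: adb
  Read 'b': matches stack top 'b' => pop. Stack: ad
  Read 'e': push. Stack: ade
  Read 'e': matches stack top 'e' => pop. Stack: ad
Final stack: "ad" (length 2)

2


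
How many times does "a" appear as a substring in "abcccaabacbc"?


Searching for "a" in "abcccaabacbc"
Scanning each position:
  Position 0: "a" => MATCH
  Position 1: "b" => no
  Position 2: "c" => no
  Position 3: "c" => no
  Position 4: "c" => no
  Position 5: "a" => MATCH
  Position 6: "a" => MATCH
  Position 7: "b" => no
  Position 8: "a" => MATCH
  Position 9: "c" => no
  Position 10: "b" => no
  Position 11: "c" => no
Total occurrences: 4

4


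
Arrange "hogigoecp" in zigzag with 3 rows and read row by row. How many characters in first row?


Zigzag "hogigoecp" into 3 rows:
Placing characters:
  'h' => row 0
  'o' => row 1
  'g' => row 2
  'i' => row 1
  'g' => row 0
  'o' => row 1
  'e' => row 2
  'c' => row 1
  'p' => row 0
Rows:
  Row 0: "hgp"
  Row 1: "oioc"
  Row 2: "ge"
First row length: 3

3


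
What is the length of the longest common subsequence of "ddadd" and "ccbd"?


LCS of "ddadd" and "ccbd"
DP table:
           c    c    b    d
      0    0    0    0    0
  d   0    0    0    0    1
  d   0    0    0    0    1
  a   0    0    0    0    1
  d   0    0    0    0    1
  d   0    0    0    0    1
LCS length = dp[5][4] = 1

1


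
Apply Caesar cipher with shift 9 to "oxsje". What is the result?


Caesar cipher: shift "oxsje" by 9
  'o' (pos 14) + 9 = pos 23 = 'x'
  'x' (pos 23) + 9 = pos 6 = 'g'
  's' (pos 18) + 9 = pos 1 = 'b'
  'j' (pos 9) + 9 = pos 18 = 's'
  'e' (pos 4) + 9 = pos 13 = 'n'
Result: xgbsn

xgbsn


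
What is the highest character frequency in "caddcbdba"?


Input: caddcbdba
Character counts:
  'a': 2
  'b': 2
  'c': 2
  'd': 3
Maximum frequency: 3

3


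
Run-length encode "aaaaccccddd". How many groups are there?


Input: aaaaccccddd
Scanning for consecutive runs:
  Group 1: 'a' x 4 (positions 0-3)
  Group 2: 'c' x 4 (positions 4-7)
  Group 3: 'd' x 3 (positions 8-10)
Total groups: 3

3


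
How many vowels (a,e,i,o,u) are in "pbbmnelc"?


Input: pbbmnelc
Checking each character:
  'p' at position 0: consonant
  'b' at position 1: consonant
  'b' at position 2: consonant
  'm' at position 3: consonant
  'n' at position 4: consonant
  'e' at position 5: vowel (running total: 1)
  'l' at position 6: consonant
  'c' at position 7: consonant
Total vowels: 1

1


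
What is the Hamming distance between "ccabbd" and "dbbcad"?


Comparing "ccabbd" and "dbbcad" position by position:
  Position 0: 'c' vs 'd' => differ
  Position 1: 'c' vs 'b' => differ
  Position 2: 'a' vs 'b' => differ
  Position 3: 'b' vs 'c' => differ
  Position 4: 'b' vs 'a' => differ
  Position 5: 'd' vs 'd' => same
Total differences (Hamming distance): 5

5


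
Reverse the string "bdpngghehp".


Input: bdpngghehp
Reading characters right to left:
  Position 9: 'p'
  Position 8: 'h'
  Position 7: 'e'
  Position 6: 'h'
  Position 5: 'g'
  Position 4: 'g'
  Position 3: 'n'
  Position 2: 'p'
  Position 1: 'd'
  Position 0: 'b'
Reversed: phehggnpdb

phehggnpdb


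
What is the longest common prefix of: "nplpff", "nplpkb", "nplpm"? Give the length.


Words: nplpff, nplpkb, nplpm
  Position 0: all 'n' => match
  Position 1: all 'p' => match
  Position 2: all 'l' => match
  Position 3: all 'p' => match
  Position 4: ('f', 'k', 'm') => mismatch, stop
LCP = "nplp" (length 4)

4


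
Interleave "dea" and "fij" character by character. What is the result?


Interleaving "dea" and "fij":
  Position 0: 'd' from first, 'f' from second => "df"
  Position 1: 'e' from first, 'i' from second => "ei"
  Position 2: 'a' from first, 'j' from second => "aj"
Result: dfeiaj

dfeiaj


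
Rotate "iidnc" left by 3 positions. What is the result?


Input: "iidnc", rotate left by 3
First 3 characters: "iid"
Remaining characters: "nc"
Concatenate remaining + first: "nc" + "iid" = "nciid"

nciid


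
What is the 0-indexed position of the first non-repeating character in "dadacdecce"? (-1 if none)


Input: dadacdecce
Character frequencies:
  'a': 2
  'c': 3
  'd': 3
  'e': 2
Scanning left to right for freq == 1:
  Position 0 ('d'): freq=3, skip
  Position 1 ('a'): freq=2, skip
  Position 2 ('d'): freq=3, skip
  Position 3 ('a'): freq=2, skip
  Position 4 ('c'): freq=3, skip
  Position 5 ('d'): freq=3, skip
  Position 6 ('e'): freq=2, skip
  Position 7 ('c'): freq=3, skip
  Position 8 ('c'): freq=3, skip
  Position 9 ('e'): freq=2, skip
  No unique character found => answer = -1

-1


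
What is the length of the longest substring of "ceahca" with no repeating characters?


Input: "ceahca"
Sliding window (track last position of each char):
  Position 0 ('c'): window [0,0] length 1 -- new best
  Position 1 ('e'): window [0,1] length 2 -- new best
  Position 2 ('a'): window [0,2] length 3 -- new best
  Position 3 ('h'): window [0,3] length 4 -- new best
  Position 4 ('c'): repeat (last at 0), move window start to 1
  Position 4 ('c'): window [1,4] length 4
  Position 5 ('a'): repeat (last at 2), move window start to 3
  Position 5 ('a'): window [3,5] length 3
Longest substring with no repeats: "ceah" with length 4

4


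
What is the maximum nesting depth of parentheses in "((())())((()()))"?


Input: "((())())((()()))"
Tracking depth:
  Position 0 '(': depth becomes 1
  Position 1 '(': depth becomes 2
  Position 2 '(': depth becomes 3
  Position 3 ')': depth becomes 2
  Position 4 ')': depth becomes 1
  Position 5 '(': depth becomes 2
  Position 6 ')': depth becomes 1
  Position 7 ')': depth becomes 0
  Position 8 '(': depth becomes 1
  Position 9 '(': depth becomes 2
  Position 10 '(': depth becomes 3
  Position 11 ')': depth becomes 2
  Position 12 '(': depth becomes 3
  Position 13 ')': depth becomes 2
  Position 14 ')': depth becomes 1
  Position 15 ')': depth becomes 0
Maximum depth reached: 3

3


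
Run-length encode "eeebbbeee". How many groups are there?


Input: eeebbbeee
Scanning for consecutive runs:
  Group 1: 'e' x 3 (positions 0-2)
  Group 2: 'b' x 3 (positions 3-5)
  Group 3: 'e' x 3 (positions 6-8)
Total groups: 3

3


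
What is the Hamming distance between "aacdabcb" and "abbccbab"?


Comparing "aacdabcb" and "abbccbab" position by position:
  Position 0: 'a' vs 'a' => same
  Position 1: 'a' vs 'b' => differ
  Position 2: 'c' vs 'b' => differ
  Position 3: 'd' vs 'c' => differ
  Position 4: 'a' vs 'c' => differ
  Position 5: 'b' vs 'b' => same
  Position 6: 'c' vs 'a' => differ
  Position 7: 'b' vs 'b' => same
Total differences (Hamming distance): 5

5


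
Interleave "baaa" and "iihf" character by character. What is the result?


Interleaving "baaa" and "iihf":
  Position 0: 'b' from first, 'i' from second => "bi"
  Position 1: 'a' from first, 'i' from second => "ai"
  Position 2: 'a' from first, 'h' from second => "ah"
  Position 3: 'a' from first, 'f' from second => "af"
Result: biaiahaf

biaiahaf


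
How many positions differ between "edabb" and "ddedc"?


Comparing "edabb" and "ddedc" position by position:
  Position 0: 'e' vs 'd' => DIFFER
  Position 1: 'd' vs 'd' => same
  Position 2: 'a' vs 'e' => DIFFER
  Position 3: 'b' vs 'd' => DIFFER
  Position 4: 'b' vs 'c' => DIFFER
Positions that differ: 4

4


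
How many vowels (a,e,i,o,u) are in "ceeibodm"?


Input: ceeibodm
Checking each character:
  'c' at position 0: consonant
  'e' at position 1: vowel (running total: 1)
  'e' at position 2: vowel (running total: 2)
  'i' at position 3: vowel (running total: 3)
  'b' at position 4: consonant
  'o' at position 5: vowel (running total: 4)
  'd' at position 6: consonant
  'm' at position 7: consonant
Total vowels: 4

4


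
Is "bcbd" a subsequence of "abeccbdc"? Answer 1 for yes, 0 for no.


Check if "bcbd" is a subsequence of "abeccbdc"
Greedy scan:
  Position 0 ('a'): no match needed
  Position 1 ('b'): matches sub[0] = 'b'
  Position 2 ('e'): no match needed
  Position 3 ('c'): matches sub[1] = 'c'
  Position 4 ('c'): no match needed
  Position 5 ('b'): matches sub[2] = 'b'
  Position 6 ('d'): matches sub[3] = 'd'
  Position 7 ('c'): no match needed
All 4 characters matched => is a subsequence

1


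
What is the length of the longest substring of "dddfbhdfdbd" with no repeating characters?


Input: "dddfbhdfdbd"
Sliding window (track last position of each char):
  Position 0 ('d'): window [0,0] length 1 -- new best
  Position 1 ('d'): repeat (last at 0), move window start to 1
  Position 1 ('d'): window [1,1] length 1
  Position 2 ('d'): repeat (last at 1), move window start to 2
  Position 2 ('d'): window [2,2] length 1
  Position 3 ('f'): window [2,3] length 2 -- new best
  Position 4 ('b'): window [2,4] length 3 -- new best
  Position 5 ('h'): window [2,5] length 4 -- new best
  Position 6 ('d'): repeat (last at 2), move window start to 3
  Position 6 ('d'): window [3,6] length 4
  Position 7 ('f'): repeat (last at 3), move window start to 4
  Position 7 ('f'): window [4,7] length 4
  Position 8 ('d'): repeat (last at 6), move window start to 7
  Position 8 ('d'): window [7,8] length 2
  Position 9 ('b'): window [7,9] length 3
  Position 10 ('d'): repeat (last at 8), move window start to 9
  Position 10 ('d'): window [9,10] length 2
Longest substring with no repeats: "dfbh" with length 4

4


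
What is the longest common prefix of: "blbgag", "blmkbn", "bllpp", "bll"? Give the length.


Words: blbgag, blmkbn, bllpp, bll
  Position 0: all 'b' => match
  Position 1: all 'l' => match
  Position 2: ('b', 'm', 'l', 'l') => mismatch, stop
LCP = "bl" (length 2)

2


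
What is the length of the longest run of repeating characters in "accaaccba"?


Input: "accaaccba"
Scanning for longest run:
  Position 1 ('c'): new char, reset run to 1
  Position 2 ('c'): continues run of 'c', length=2
  Position 3 ('a'): new char, reset run to 1
  Position 4 ('a'): continues run of 'a', length=2
  Position 5 ('c'): new char, reset run to 1
  Position 6 ('c'): continues run of 'c', length=2
  Position 7 ('b'): new char, reset run to 1
  Position 8 ('a'): new char, reset run to 1
Longest run: 'c' with length 2

2


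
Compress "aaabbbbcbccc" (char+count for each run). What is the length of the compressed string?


Input: aaabbbbcbccc
Runs:
  'a' x 3 => "a3"
  'b' x 4 => "b4"
  'c' x 1 => "c1"
  'b' x 1 => "b1"
  'c' x 3 => "c3"
Compressed: "a3b4c1b1c3"
Compressed length: 10

10


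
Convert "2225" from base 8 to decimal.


Input: "2225" in base 8
Positional expansion:
  Digit '2' (value 2) x 8^3 = 1024
  Digit '2' (value 2) x 8^2 = 128
  Digit '2' (value 2) x 8^1 = 16
  Digit '5' (value 5) x 8^0 = 5
Sum = 1173

1173


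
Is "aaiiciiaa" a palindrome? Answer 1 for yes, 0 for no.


Input: aaiiciiaa
Reversed: aaiiciiaa
  Compare pos 0 ('a') with pos 8 ('a'): match
  Compare pos 1 ('a') with pos 7 ('a'): match
  Compare pos 2 ('i') with pos 6 ('i'): match
  Compare pos 3 ('i') with pos 5 ('i'): match
Result: palindrome

1


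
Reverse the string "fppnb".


Input: fppnb
Reading characters right to left:
  Position 4: 'b'
  Position 3: 'n'
  Position 2: 'p'
  Position 1: 'p'
  Position 0: 'f'
Reversed: bnppf

bnppf


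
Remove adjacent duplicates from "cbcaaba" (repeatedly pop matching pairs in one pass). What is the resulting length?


Input: cbcaaba
Stack-based adjacent duplicate removal:
  Read 'c': push. Stack: c
  Read 'b': push. Stack: cb
  Read 'c': push. Stack: cbc
  Read 'a': push. Stack: cbca
  Read 'a': matches stack top 'a' => pop. Stack: cbc
  Read 'b': push. Stack: cbcb
  Read 'a': push. Stack: cbcba
Final stack: "cbcba" (length 5)

5


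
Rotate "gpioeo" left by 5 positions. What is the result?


Input: "gpioeo", rotate left by 5
First 5 characters: "gpioe"
Remaining characters: "o"
Concatenate remaining + first: "o" + "gpioe" = "ogpioe"

ogpioe


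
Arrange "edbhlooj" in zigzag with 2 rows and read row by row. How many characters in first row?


Zigzag "edbhlooj" into 2 rows:
Placing characters:
  'e' => row 0
  'd' => row 1
  'b' => row 0
  'h' => row 1
  'l' => row 0
  'o' => row 1
  'o' => row 0
  'j' => row 1
Rows:
  Row 0: "eblo"
  Row 1: "dhoj"
First row length: 4

4
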